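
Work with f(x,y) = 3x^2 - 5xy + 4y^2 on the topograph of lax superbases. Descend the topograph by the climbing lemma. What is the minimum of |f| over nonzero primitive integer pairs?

translate: b→1 (≡-5 mod 6), so (3,-5,4)→(3,1,2)
flip: (3,1,2)→(2,-1,3)
reduced (well bottom): (2,-1,3) with a≤c, −a<b≤a
well minimum = a = 2

2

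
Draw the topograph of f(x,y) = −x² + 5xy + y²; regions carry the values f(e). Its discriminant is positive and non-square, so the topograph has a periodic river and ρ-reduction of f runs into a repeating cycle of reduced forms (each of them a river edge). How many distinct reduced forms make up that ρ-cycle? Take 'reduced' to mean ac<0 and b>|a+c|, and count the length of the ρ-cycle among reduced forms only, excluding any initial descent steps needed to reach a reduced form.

D = 29, ⌊√D⌋ = 5
river: ρ → (1,5,-1)
river: ρ → (-1,5,1)
ρ-cycle length = 2 (tail of 0 descent steps not counted)

2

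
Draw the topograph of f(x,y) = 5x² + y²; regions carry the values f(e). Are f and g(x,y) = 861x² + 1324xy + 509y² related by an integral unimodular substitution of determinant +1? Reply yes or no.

D₁ = -20, D₂ = -20
f: flip: (5,0,1)→(1,0,5)
f: reduced (well bottom): (1,0,5) with a≤c, −a<b≤a
g: translate: b→-398 (≡1324 mod 1722), so (861,1324,509)→(861,-398,46)
g: flip: (861,-398,46)→(46,398,861)
g: translate: b→30 (≡398 mod 92), so (46,398,861)→(46,30,5)
g: flip: (46,30,5)→(5,-30,46)
g: translate: b→0 (≡-30 mod 10), so (5,-30,46)→(5,0,1)
g: flip: (5,0,1)→(1,0,5)
g: reduced (well bottom): (1,0,5) with a≤c, −a<b≤a
reduced forms (1, 0, 5) vs (1, 0, 5) ⇒ equivalent

yes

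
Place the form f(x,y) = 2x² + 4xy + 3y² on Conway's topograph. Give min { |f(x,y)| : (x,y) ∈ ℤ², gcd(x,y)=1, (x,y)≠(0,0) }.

translate: b→0 (≡4 mod 4), so (2,4,3)→(2,0,1)
flip: (2,0,1)→(1,0,2)
reduced (well bottom): (1,0,2) with a≤c, −a<b≤a
well minimum = a = 1

1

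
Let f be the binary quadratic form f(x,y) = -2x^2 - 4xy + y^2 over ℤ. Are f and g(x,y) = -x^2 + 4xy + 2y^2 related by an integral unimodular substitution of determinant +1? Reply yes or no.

D₁ = 24, D₂ = 24
river cycle of f (length 2): (1, 4, -2), (-2, 4, 1)
river cycle of g (length 2): (2, 4, -1), (-1, 4, 2)
cycles differ ⇒ inequivalent

no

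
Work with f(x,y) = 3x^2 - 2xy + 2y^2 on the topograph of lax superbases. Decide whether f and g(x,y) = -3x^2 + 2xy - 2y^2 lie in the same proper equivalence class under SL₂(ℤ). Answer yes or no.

D₁ = -20, D₂ = -20
f: flip: (3,-2,2)→(2,2,3)
f: reduced (well bottom): (2,2,3) with a≤c, −a<b≤a
g is negative-definite; reduce −g:
−g: flip: (3,-2,2)→(2,2,3)
−g: reduced (well bottom): (2,2,3) with a≤c, −a<b≤a
flip sign back: reduced form of g is (-2,-2,-3)
reduced forms (2, 2, 3) vs (-2, -2, -3) ⇒ inequivalent

no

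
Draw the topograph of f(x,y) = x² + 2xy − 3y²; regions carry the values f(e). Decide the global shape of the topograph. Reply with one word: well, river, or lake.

D = b²−4ac = 2² − 4·1·(-3) = 16
D = 4² is a perfect square ⇒ form factors over ℤ ⇒ lakes

lake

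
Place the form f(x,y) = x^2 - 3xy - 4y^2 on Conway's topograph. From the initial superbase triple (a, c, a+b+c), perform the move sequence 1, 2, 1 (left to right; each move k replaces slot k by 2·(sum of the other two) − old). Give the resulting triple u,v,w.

start (1,-4,-6) = (f(1,0),f(0,1),f(1,1))
replace slot 1: 2·((-4)+(-6)) − 1 = -21 → (-21,-4,-6)
replace slot 2: 2·((-21)+(-6)) − (-4) = -50 → (-21,-50,-6)
replace slot 1: 2·((-50)+(-6)) − (-21) = -91 → (-91,-50,-6)

-91,-50,-6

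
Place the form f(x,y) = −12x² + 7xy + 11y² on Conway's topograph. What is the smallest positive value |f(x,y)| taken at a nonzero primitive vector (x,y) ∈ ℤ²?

river: ρ → (11,15,-8)
river: ρ → (-8,17,9)
river: ρ → (9,19,-6)
river: ρ → (-6,17,12)
river: ρ → (12,7,-11)
river: ρ → (-11,15,8)
river: ρ → (8,17,-9)
river: ρ → (-9,19,6)
river: ρ → (6,17,-12)
river: ρ → (-12,7,11)
closes: descent 0, river 10
min |a| on river = 6

6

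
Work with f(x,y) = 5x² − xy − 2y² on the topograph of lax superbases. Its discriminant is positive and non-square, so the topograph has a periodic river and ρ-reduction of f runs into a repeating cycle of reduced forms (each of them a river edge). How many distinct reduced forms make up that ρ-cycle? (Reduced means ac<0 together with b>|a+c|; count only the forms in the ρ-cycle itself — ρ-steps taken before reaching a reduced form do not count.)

D = 41, ⌊√D⌋ = 6
descent: ρ → (-2,5,2)  [lands on river]
river: ρ → (2,3,-4)
river: ρ → (-4,5,1)
river: ρ → (1,5,-4)
river: ρ → (-4,3,2)
river: ρ → (2,5,-2)
river: ρ → (-2,3,4)
river: ρ → (4,5,-1)
river: ρ → (-1,5,4)
river: ρ → (4,3,-2)
ρ-cycle length = 10 (tail of 1 descent step not counted)

10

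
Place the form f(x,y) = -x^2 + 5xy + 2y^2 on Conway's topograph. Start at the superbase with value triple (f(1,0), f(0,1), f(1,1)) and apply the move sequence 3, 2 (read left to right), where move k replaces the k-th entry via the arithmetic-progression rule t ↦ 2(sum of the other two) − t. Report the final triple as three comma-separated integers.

start (-1,2,6) = (f(1,0),f(0,1),f(1,1))
replace slot 3: 2·((-1)+2) − 6 = -4 → (-1,2,-4)
replace slot 2: 2·((-1)+(-4)) − 2 = -12 → (-1,-12,-4)

-1,-12,-4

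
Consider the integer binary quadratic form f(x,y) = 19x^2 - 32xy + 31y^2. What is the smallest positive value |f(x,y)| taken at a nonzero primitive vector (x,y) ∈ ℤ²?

translate: b→6 (≡-32 mod 38), so (19,-32,31)→(19,6,18)
flip: (19,6,18)→(18,-6,19)
reduced (well bottom): (18,-6,19) with a≤c, −a<b≤a
well minimum = a = 18

18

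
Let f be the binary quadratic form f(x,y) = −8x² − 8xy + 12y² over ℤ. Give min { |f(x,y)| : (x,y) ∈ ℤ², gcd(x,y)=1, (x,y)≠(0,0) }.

descent: ρ → (12,8,-8)  [lands on river]
river: ρ → (-8,8,12)
river: ρ → (12,16,-4)
river: ρ → (-4,16,12)
closes: descent 1, river 4
min |a| on river = 4

4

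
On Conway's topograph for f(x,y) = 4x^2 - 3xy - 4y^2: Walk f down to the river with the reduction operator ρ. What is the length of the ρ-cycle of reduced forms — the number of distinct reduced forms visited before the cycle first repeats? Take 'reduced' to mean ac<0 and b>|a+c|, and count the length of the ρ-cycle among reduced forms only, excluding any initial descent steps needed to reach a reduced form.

D = 73, ⌊√D⌋ = 8
descent: ρ → (-4,3,4)  [lands on river]
river: ρ → (4,5,-3)
river: ρ → (-3,7,2)
river: ρ → (2,5,-6)
river: ρ → (-6,7,1)
river: ρ → (1,7,-6)
river: ρ → (-6,5,2)
river: ρ → (2,7,-3)
river: ρ → (-3,5,4)
river: ρ → (4,3,-4)
river: ρ → (-4,5,3)
river: ρ → (3,7,-2)
river: ρ → (-2,5,6)
river: ρ → (6,7,-1)
river: ρ → (-1,7,6)
river: ρ → (6,5,-2)
river: ρ → (-2,7,3)
river: ρ → (3,5,-4)
ρ-cycle length = 18 (tail of 1 descent step not counted)

18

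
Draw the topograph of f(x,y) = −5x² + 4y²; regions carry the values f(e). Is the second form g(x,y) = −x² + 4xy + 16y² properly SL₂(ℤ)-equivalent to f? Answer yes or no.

D₁ = 80, D₂ = 80
river cycle of f (length 2): (4, 8, -1), (-1, 8, 4)
river cycle of g (length 2): (-1, 8, 4), (4, 8, -1)
cycles coincide ⇒ equivalent

yes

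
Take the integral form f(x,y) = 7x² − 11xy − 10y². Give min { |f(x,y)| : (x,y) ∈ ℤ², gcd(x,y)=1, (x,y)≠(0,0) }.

descent: ρ → (-10,11,7)  [lands on river]
river: ρ → (7,17,-4)
river: ρ → (-4,15,11)
river: ρ → (11,7,-8)
river: ρ → (-8,9,10)
river: ρ → (10,11,-7)
river: ρ → (-7,17,4)
river: ρ → (4,15,-11)
river: ρ → (-11,7,8)
river: ρ → (8,9,-10)
closes: descent 1, river 10
min |a| on river = 4

4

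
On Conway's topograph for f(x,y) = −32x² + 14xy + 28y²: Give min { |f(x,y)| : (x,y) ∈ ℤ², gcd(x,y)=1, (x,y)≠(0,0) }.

river: ρ → (28,42,-18)
river: ρ → (-18,30,40)
river: ρ → (40,50,-8)
river: ρ → (-8,46,52)
river: ρ → (52,58,-2)
river: ρ → (-2,58,52)
river: ρ → (52,46,-8)
river: ρ → (-8,50,40)
river: ρ → (40,30,-18)
river: ρ → (-18,42,28)
river: ρ → (28,14,-32)
river: ρ → (-32,50,10)
river: ρ → (10,50,-32)
river: ρ → (-32,14,28)
closes: descent 0, river 14
min |a| on river = 2

2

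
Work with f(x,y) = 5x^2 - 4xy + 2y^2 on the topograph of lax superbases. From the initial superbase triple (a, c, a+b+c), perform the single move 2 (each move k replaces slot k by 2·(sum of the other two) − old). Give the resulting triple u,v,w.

start (5,2,3) = (f(1,0),f(0,1),f(1,1))
replace slot 2: 2·(5+3) − 2 = 14 → (5,14,3)

5,14,3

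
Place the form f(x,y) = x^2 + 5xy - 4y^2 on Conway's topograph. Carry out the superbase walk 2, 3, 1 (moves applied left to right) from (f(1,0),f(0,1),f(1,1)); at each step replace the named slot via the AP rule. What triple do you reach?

start (1,-4,2) = (f(1,0),f(0,1),f(1,1))
replace slot 2: 2·(1+2) − (-4) = 10 → (1,10,2)
replace slot 3: 2·(1+10) − 2 = 20 → (1,10,20)
replace slot 1: 2·(10+20) − 1 = 59 → (59,10,20)

59,10,20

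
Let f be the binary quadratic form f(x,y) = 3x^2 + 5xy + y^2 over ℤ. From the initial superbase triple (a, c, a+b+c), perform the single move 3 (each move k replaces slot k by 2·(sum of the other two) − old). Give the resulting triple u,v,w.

start (3,1,9) = (f(1,0),f(0,1),f(1,1))
replace slot 3: 2·(3+1) − 9 = -1 → (3,1,-1)

3,1,-1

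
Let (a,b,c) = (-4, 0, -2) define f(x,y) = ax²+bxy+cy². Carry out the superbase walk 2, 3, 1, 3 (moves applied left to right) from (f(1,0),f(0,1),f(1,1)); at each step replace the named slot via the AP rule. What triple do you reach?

start (-4,-2,-6) = (f(1,0),f(0,1),f(1,1))
replace slot 2: 2·((-4)+(-6)) − (-2) = -18 → (-4,-18,-6)
replace slot 3: 2·((-4)+(-18)) − (-6) = -38 → (-4,-18,-38)
replace slot 1: 2·((-18)+(-38)) − (-4) = -108 → (-108,-18,-38)
replace slot 3: 2·((-108)+(-18)) − (-38) = -214 → (-108,-18,-214)

-108,-18,-214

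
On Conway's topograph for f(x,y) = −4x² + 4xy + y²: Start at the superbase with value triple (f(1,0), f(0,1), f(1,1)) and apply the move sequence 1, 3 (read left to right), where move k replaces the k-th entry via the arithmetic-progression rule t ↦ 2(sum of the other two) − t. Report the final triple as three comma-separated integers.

start (-4,1,1) = (f(1,0),f(0,1),f(1,1))
replace slot 1: 2·(1+1) − (-4) = 8 → (8,1,1)
replace slot 3: 2·(8+1) − 1 = 17 → (8,1,17)

8,1,17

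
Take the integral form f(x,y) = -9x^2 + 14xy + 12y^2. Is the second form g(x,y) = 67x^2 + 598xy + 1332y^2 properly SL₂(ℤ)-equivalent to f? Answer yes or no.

D₁ = 628, D₂ = 628
river cycle of f (length 34): (12, 10, -11), (-11, 12, 11), (11, 10, -12), (-12, 14, 9), (9, 22, -4), (-4, 18, 19), (19, 20, -3), (-3, 22, 12), (12, 2, -13), (-13, 24, 1), … (24 more)
river cycle of g (length 34): (12, 10, -11), (-11, 12, 11), (11, 10, -12), (-12, 14, 9), (9, 22, -4), (-4, 18, 19), (19, 20, -3), (-3, 22, 12), (12, 2, -13), (-13, 24, 1), … (24 more)
cycles coincide ⇒ equivalent

yes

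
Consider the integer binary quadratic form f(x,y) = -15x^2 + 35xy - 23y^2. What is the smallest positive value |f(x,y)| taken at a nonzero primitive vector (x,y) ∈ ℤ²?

translate: b→-5 (≡-35 mod 30), so (15,-35,23)→(15,-5,3)
flip: (15,-5,3)→(3,5,15)
translate: b→-1 (≡5 mod 6), so (3,5,15)→(3,-1,13)
reduced (well bottom): (3,-1,13) with a≤c, −a<b≤a
well minimum |f| = |-3| = 3 (negative-definite)

3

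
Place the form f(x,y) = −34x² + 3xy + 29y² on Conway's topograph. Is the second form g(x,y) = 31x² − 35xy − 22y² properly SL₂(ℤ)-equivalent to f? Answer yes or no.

D₁ = 3953, D₂ = 3953
river cycle of f (length 40): (29, 55, -8), (-8, 57, 22), (22, 31, -34), (-34, 37, 19), (19, 39, -32), (-32, 25, 26), (26, 27, -31), (-31, 35, 22), (22, 53, -13), (-13, 51, 26), … (30 more)
river cycle of g (length 40): (-22, 35, 31), (31, 27, -26), (-26, 25, 32), (32, 39, -19), (-19, 37, 34), (34, 31, -22), (-22, 57, 8), (8, 55, -29), (-29, 61, 2), (2, 59, -59), … (30 more)
cycles differ ⇒ inequivalent

no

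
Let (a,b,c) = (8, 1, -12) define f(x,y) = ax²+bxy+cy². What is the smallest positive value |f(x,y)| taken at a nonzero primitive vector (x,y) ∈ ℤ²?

descent: ρ → (-12,-1,8)
descent: ρ → (8,17,-3)  [lands on river]
river: ρ → (-3,19,2)
river: ρ → (2,17,-12)
river: ρ → (-12,7,7)
river: ρ → (7,7,-12)
river: ρ → (-12,17,2)
river: ρ → (2,19,-3)
river: ρ → (-3,17,8)
river: ρ → (8,15,-5)
river: ρ → (-5,15,8)
closes: descent 2, river 10
min |a| on river = 2

2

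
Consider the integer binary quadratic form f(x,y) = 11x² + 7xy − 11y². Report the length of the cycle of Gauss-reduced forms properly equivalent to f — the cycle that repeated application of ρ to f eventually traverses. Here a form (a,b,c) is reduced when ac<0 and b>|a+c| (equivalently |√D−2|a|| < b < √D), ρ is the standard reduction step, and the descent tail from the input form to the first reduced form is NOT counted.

D = 533, ⌊√D⌋ = 23
river: ρ → (-11,15,7)
river: ρ → (7,13,-13)
river: ρ → (-13,13,7)
river: ρ → (7,15,-11)
river: ρ → (-11,7,11)
river: ρ → (11,15,-7)
river: ρ → (-7,13,13)
river: ρ → (13,13,-7)
river: ρ → (-7,15,11)
river: ρ → (11,7,-11)
ρ-cycle length = 10 (tail of 0 descent steps not counted)

10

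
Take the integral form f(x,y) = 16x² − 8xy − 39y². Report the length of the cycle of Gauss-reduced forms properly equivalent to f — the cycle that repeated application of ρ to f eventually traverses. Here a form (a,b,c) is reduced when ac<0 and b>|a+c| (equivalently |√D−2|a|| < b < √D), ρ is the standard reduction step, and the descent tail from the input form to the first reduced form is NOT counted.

D = 2560, ⌊√D⌋ = 50
descent: ρ → (-39,8,16)
descent: ρ → (16,24,-31)  [lands on river]
river: ρ → (-31,38,9)
river: ρ → (9,34,-39)
river: ρ → (-39,44,4)
river: ρ → (4,44,-39)
river: ρ → (-39,34,9)
river: ρ → (9,38,-31)
river: ρ → (-31,24,16)
river: ρ → (16,40,-15)
river: ρ → (-15,50,1)
river: ρ → (1,50,-15)
river: ρ → (-15,40,16)
ρ-cycle length = 12 (tail of 2 descent steps not counted)

12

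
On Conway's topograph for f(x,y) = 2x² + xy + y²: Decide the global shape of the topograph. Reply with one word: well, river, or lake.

D = b²−4ac = 1² − 4·2·1 = -7
D < 0 ⇒ definite ⇒ every region one sign ⇒ single well

well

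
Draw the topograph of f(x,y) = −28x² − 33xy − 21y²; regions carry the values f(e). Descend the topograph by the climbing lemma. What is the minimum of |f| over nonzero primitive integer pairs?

translate: b→-23 (≡33 mod 56), so (28,33,21)→(28,-23,16)
flip: (28,-23,16)→(16,23,28)
translate: b→-9 (≡23 mod 32), so (16,23,28)→(16,-9,21)
reduced (well bottom): (16,-9,21) with a≤c, −a<b≤a
well minimum |f| = |-16| = 16 (negative-definite)

16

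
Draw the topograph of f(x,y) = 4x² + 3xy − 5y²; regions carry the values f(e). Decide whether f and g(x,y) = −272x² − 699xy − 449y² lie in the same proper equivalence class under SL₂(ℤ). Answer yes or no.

D₁ = 89, D₂ = 89
river cycle of f (length 14): (-5, 7, 2), (2, 9, -1), (-1, 9, 2), (2, 7, -5), (-5, 3, 4), (4, 5, -4), (-4, 3, 5), (5, 7, -2), (-2, 9, 1), (1, 9, -2), … (4 more)
river cycle of g (length 14): (-4, 5, 4), (4, 3, -5), (-5, 7, 2), (2, 9, -1), (-1, 9, 2), (2, 7, -5), (-5, 3, 4), (4, 5, -4), (-4, 3, 5), (5, 7, -2), … (4 more)
cycles coincide ⇒ equivalent

yes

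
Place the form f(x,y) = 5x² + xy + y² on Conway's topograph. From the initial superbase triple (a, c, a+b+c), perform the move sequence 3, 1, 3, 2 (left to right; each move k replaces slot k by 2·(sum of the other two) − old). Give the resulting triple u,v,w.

start (5,1,7) = (f(1,0),f(0,1),f(1,1))
replace slot 3: 2·(5+1) − 7 = 5 → (5,1,5)
replace slot 1: 2·(1+5) − 5 = 7 → (7,1,5)
replace slot 3: 2·(7+1) − 5 = 11 → (7,1,11)
replace slot 2: 2·(7+11) − 1 = 35 → (7,35,11)

7,35,11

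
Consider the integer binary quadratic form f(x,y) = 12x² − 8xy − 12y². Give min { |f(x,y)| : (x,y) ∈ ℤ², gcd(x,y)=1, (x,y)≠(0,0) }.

descent: ρ → (-12,8,12)  [lands on river]
river: ρ → (12,16,-8)
river: ρ → (-8,16,12)
river: ρ → (12,8,-12)
river: ρ → (-12,16,8)
river: ρ → (8,16,-12)
closes: descent 1, river 6
min |a| on river = 8

8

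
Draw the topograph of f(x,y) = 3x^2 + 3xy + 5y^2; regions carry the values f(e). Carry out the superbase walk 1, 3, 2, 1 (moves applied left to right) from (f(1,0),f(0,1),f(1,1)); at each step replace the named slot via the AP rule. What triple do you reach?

start (3,5,11) = (f(1,0),f(0,1),f(1,1))
replace slot 1: 2·(5+11) − 3 = 29 → (29,5,11)
replace slot 3: 2·(29+5) − 11 = 57 → (29,5,57)
replace slot 2: 2·(29+57) − 5 = 167 → (29,167,57)
replace slot 1: 2·(167+57) − 29 = 419 → (419,167,57)

419,167,57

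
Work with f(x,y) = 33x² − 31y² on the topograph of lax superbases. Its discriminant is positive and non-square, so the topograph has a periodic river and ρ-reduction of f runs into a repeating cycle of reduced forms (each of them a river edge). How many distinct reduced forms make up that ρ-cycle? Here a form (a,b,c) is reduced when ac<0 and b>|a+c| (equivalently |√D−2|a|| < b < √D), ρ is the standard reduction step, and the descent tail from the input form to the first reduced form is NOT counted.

D = 4092, ⌊√D⌋ = 63
descent: ρ → (-31,62,2)  [lands on river]
river: ρ → (2,62,-31)
ρ-cycle length = 2 (tail of 1 descent step not counted)

2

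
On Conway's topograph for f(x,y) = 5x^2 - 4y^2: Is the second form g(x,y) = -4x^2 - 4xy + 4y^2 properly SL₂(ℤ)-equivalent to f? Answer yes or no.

D₁ = 80, D₂ = 80
river cycle of f (length 2): (-4, 8, 1), (1, 8, -4)
river cycle of g (length 2): (4, 4, -4), (-4, 4, 4)
cycles differ ⇒ inequivalent

no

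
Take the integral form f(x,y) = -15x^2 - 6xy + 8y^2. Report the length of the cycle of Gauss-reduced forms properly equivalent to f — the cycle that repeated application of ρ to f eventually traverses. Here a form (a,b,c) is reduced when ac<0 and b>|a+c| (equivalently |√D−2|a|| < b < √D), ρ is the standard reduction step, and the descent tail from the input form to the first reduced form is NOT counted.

D = 516, ⌊√D⌋ = 22
descent: ρ → (8,22,-1)  [lands on river]
river: ρ → (-1,22,8)
river: ρ → (8,10,-13)
river: ρ → (-13,16,5)
river: ρ → (5,14,-16)
river: ρ → (-16,18,3)
river: ρ → (3,18,-16)
river: ρ → (-16,14,5)
river: ρ → (5,16,-13)
river: ρ → (-13,10,8)
ρ-cycle length = 10 (tail of 1 descent step not counted)

10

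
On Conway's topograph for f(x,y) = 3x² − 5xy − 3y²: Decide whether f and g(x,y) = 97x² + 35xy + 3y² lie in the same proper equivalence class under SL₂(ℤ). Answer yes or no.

D₁ = 61, D₂ = 61
river cycle of f (length 6): (-3, 5, 3), (3, 7, -1), (-1, 7, 3), (3, 5, -3), (-3, 7, 1), (1, 7, -3)
river cycle of g (length 6): (3, 7, -1), (-1, 7, 3), (3, 5, -3), (-3, 7, 1), (1, 7, -3), (-3, 5, 3)
cycles coincide ⇒ equivalent

yes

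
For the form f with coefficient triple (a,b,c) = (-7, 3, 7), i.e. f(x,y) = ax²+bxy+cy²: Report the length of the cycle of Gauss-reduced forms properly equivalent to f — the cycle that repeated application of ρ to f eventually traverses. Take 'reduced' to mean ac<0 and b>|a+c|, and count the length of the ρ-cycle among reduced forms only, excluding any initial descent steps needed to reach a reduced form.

D = 205, ⌊√D⌋ = 14
river: ρ → (7,11,-3)
river: ρ → (-3,13,3)
river: ρ → (3,11,-7)
river: ρ → (-7,3,7)
ρ-cycle length = 4 (tail of 0 descent steps not counted)

4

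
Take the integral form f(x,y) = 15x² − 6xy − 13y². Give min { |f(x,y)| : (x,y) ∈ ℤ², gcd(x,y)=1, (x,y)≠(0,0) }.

descent: ρ → (-13,6,15)  [lands on river]
river: ρ → (15,24,-4)
river: ρ → (-4,24,15)
river: ρ → (15,6,-13)
river: ρ → (-13,20,8)
river: ρ → (8,28,-1)
river: ρ → (-1,28,8)
river: ρ → (8,20,-13)
closes: descent 1, river 8
min |a| on river = 1

1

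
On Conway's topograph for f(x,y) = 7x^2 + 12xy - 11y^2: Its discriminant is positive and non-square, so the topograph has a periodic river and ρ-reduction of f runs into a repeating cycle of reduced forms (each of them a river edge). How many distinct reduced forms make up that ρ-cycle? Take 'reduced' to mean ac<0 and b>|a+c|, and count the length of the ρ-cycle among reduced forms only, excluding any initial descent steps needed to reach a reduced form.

D = 452, ⌊√D⌋ = 21
river: ρ → (-11,10,8)
river: ρ → (8,6,-13)
river: ρ → (-13,20,1)
river: ρ → (1,20,-13)
river: ρ → (-13,6,8)
river: ρ → (8,10,-11)
river: ρ → (-11,12,7)
river: ρ → (7,16,-7)
river: ρ → (-7,12,11)
river: ρ → (11,10,-8)
river: ρ → (-8,6,13)
river: ρ → (13,20,-1)
river: ρ → (-1,20,13)
river: ρ → (13,6,-8)
river: ρ → (-8,10,11)
river: ρ → (11,12,-7)
river: ρ → (-7,16,7)
river: ρ → (7,12,-11)
ρ-cycle length = 18 (tail of 0 descent steps not counted)

18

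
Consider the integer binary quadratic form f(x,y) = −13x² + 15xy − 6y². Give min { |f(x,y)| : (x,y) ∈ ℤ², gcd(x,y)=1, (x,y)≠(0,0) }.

translate: b→11 (≡-15 mod 26), so (13,-15,6)→(13,11,4)
flip: (13,11,4)→(4,-11,13)
translate: b→-3 (≡-11 mod 8), so (4,-11,13)→(4,-3,6)
reduced (well bottom): (4,-3,6) with a≤c, −a<b≤a
well minimum |f| = |-4| = 4 (negative-definite)

4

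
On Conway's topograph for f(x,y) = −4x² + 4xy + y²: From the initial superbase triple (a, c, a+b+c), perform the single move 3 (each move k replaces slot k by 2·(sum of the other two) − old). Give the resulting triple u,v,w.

start (-4,1,1) = (f(1,0),f(0,1),f(1,1))
replace slot 3: 2·((-4)+1) − 1 = -7 → (-4,1,-7)

-4,1,-7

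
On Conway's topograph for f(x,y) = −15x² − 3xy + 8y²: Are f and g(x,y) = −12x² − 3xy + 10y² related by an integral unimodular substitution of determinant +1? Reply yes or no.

D₁ = 489, D₂ = 489
river cycle of f (length 22): (8, 19, -4), (-4, 21, 3), (3, 21, -4), (-4, 19, 8), (8, 13, -10), (-10, 7, 11), (11, 15, -6), (-6, 21, 2), (2, 19, -16), (-16, 13, 5), … (12 more)
river cycle of g (length 22): (10, 3, -12), (-12, 21, 1), (1, 21, -12), (-12, 3, 10), (10, 17, -5), (-5, 13, 16), (16, 19, -2), (-2, 21, 6), (6, 15, -11), (-11, 7, 10), … (12 more)
cycles differ ⇒ inequivalent

no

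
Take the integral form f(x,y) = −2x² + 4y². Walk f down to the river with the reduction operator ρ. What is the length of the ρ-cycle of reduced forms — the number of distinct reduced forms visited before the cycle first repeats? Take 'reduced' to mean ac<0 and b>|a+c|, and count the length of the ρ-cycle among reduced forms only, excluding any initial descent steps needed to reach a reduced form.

D = 32, ⌊√D⌋ = 5
descent: ρ → (4,0,-2)
descent: ρ → (-2,4,2)  [lands on river]
river: ρ → (2,4,-2)
ρ-cycle length = 2 (tail of 2 descent steps not counted)

2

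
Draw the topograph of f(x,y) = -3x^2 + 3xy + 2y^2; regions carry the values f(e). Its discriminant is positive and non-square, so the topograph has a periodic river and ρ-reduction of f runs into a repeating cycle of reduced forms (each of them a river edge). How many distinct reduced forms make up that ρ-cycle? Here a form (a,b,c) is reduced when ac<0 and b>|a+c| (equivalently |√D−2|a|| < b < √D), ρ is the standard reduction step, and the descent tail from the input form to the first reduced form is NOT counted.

D = 33, ⌊√D⌋ = 5
river: ρ → (2,5,-1)
river: ρ → (-1,5,2)
river: ρ → (2,3,-3)
river: ρ → (-3,3,2)
ρ-cycle length = 4 (tail of 0 descent steps not counted)

4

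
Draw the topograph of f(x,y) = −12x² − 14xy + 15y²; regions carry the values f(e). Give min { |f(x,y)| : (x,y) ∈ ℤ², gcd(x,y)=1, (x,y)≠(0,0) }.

descent: ρ → (15,14,-12)  [lands on river]
river: ρ → (-12,10,17)
river: ρ → (17,24,-5)
river: ρ → (-5,26,12)
river: ρ → (12,22,-9)
river: ρ → (-9,14,20)
river: ρ → (20,26,-3)
river: ρ → (-3,28,11)
river: ρ → (11,16,-15)
river: ρ → (-15,14,12)
river: ρ → (12,10,-17)
river: ρ → (-17,24,5)
river: ρ → (5,26,-12)
river: ρ → (-12,22,9)
river: ρ → (9,14,-20)
river: ρ → (-20,26,3)
river: ρ → (3,28,-11)
river: ρ → (-11,16,15)
closes: descent 1, river 18
min |a| on river = 3

3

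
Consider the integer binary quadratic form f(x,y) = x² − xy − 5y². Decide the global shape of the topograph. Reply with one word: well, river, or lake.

D = b²−4ac = (-1)² − 4·1·(-5) = 21
D > 0 non-square ⇒ indefinite ⇒ periodic river

river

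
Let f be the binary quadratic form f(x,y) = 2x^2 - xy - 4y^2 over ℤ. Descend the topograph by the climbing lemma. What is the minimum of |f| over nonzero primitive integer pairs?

descent: ρ → (-4,1,2)
descent: ρ → (2,3,-3)  [lands on river]
river: ρ → (-3,3,2)
river: ρ → (2,5,-1)
river: ρ → (-1,5,2)
closes: descent 2, river 4
min |a| on river = 1

1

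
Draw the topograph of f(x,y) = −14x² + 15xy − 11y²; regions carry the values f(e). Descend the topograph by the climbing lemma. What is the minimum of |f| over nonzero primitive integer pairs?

translate: b→13 (≡-15 mod 28), so (14,-15,11)→(14,13,10)
flip: (14,13,10)→(10,-13,14)
translate: b→7 (≡-13 mod 20), so (10,-13,14)→(10,7,11)
reduced (well bottom): (10,7,11) with a≤c, −a<b≤a
well minimum |f| = |-10| = 10 (negative-definite)

10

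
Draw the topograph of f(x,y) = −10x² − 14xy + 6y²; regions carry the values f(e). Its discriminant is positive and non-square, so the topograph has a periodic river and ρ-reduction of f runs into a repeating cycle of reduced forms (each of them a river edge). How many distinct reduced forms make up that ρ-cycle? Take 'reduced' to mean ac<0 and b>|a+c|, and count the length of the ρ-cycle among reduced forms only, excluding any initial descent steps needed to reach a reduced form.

D = 436, ⌊√D⌋ = 20
descent: ρ → (6,14,-10)  [lands on river]
river: ρ → (-10,6,10)
river: ρ → (10,14,-6)
river: ρ → (-6,10,14)
river: ρ → (14,18,-2)
river: ρ → (-2,18,14)
river: ρ → (14,10,-6)
river: ρ → (-6,14,10)
river: ρ → (10,6,-10)
river: ρ → (-10,14,6)
river: ρ → (6,10,-14)
river: ρ → (-14,18,2)
river: ρ → (2,18,-14)
river: ρ → (-14,10,6)
ρ-cycle length = 14 (tail of 1 descent step not counted)

14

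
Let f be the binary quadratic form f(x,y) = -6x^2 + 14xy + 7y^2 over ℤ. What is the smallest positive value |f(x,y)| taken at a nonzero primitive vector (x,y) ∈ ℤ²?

river: ρ → (7,14,-6)
river: ρ → (-6,10,11)
river: ρ → (11,12,-5)
river: ρ → (-5,18,2)
river: ρ → (2,18,-5)
river: ρ → (-5,12,11)
river: ρ → (11,10,-6)
river: ρ → (-6,14,7)
closes: descent 0, river 8
min |a| on river = 2

2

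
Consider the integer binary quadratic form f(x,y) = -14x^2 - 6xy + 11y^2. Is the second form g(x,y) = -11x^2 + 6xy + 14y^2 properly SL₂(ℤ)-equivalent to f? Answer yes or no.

D₁ = 652, D₂ = 652
river cycle of f (length 18): (11, 6, -14), (-14, 22, 3), (3, 20, -21), (-21, 22, 2), (2, 22, -21), (-21, 20, 3), (3, 22, -14), (-14, 6, 11), (11, 16, -9), (-9, 20, 7), … (8 more)
river cycle of g (length 18): (14, 22, -3), (-3, 20, 21), (21, 22, -2), (-2, 22, 21), (21, 20, -3), (-3, 22, 14), (14, 6, -11), (-11, 16, 9), (9, 20, -7), (-7, 22, 6), … (8 more)
cycles differ ⇒ inequivalent

no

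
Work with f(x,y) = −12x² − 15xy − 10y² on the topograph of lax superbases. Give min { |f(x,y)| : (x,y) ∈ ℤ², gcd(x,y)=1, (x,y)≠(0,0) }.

translate: b→-9 (≡15 mod 24), so (12,15,10)→(12,-9,7)
flip: (12,-9,7)→(7,9,12)
translate: b→-5 (≡9 mod 14), so (7,9,12)→(7,-5,10)
reduced (well bottom): (7,-5,10) with a≤c, −a<b≤a
well minimum |f| = |-7| = 7 (negative-definite)

7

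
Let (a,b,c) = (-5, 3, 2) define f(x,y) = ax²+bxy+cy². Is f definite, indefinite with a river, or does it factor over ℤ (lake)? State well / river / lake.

D = b²−4ac = 3² − 4·(-5)·2 = 49
D = 7² is a perfect square ⇒ form factors over ℤ ⇒ lakes

lake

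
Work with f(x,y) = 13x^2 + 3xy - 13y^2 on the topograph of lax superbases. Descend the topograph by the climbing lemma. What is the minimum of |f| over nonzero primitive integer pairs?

river: ρ → (-13,23,3)
river: ρ → (3,25,-5)
river: ρ → (-5,25,3)
river: ρ → (3,23,-13)
river: ρ → (-13,3,13)
river: ρ → (13,23,-3)
river: ρ → (-3,25,5)
river: ρ → (5,25,-3)
river: ρ → (-3,23,13)
river: ρ → (13,3,-13)
closes: descent 0, river 10
min |a| on river = 3

3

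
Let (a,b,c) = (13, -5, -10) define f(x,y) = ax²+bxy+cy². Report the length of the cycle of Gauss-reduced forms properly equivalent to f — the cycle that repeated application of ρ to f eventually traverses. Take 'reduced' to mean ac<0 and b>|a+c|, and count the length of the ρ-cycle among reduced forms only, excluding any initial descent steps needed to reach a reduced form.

D = 545, ⌊√D⌋ = 23
descent: ρ → (-10,5,13)  [lands on river]
river: ρ → (13,21,-2)
river: ρ → (-2,23,2)
river: ρ → (2,21,-13)
river: ρ → (-13,5,10)
river: ρ → (10,15,-8)
river: ρ → (-8,17,8)
river: ρ → (8,15,-10)
ρ-cycle length = 8 (tail of 1 descent step not counted)

8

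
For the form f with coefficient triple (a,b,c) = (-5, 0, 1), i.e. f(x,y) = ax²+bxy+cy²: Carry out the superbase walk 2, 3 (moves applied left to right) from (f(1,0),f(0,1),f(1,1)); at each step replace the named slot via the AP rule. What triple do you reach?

start (-5,1,-4) = (f(1,0),f(0,1),f(1,1))
replace slot 2: 2·((-5)+(-4)) − 1 = -19 → (-5,-19,-4)
replace slot 3: 2·((-5)+(-19)) − (-4) = -44 → (-5,-19,-44)

-5,-19,-44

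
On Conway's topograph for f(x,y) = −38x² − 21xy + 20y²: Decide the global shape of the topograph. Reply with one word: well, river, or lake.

D = b²−4ac = (-21)² − 4·(-38)·20 = 3481
D = 59² is a perfect square ⇒ form factors over ℤ ⇒ lakes

lake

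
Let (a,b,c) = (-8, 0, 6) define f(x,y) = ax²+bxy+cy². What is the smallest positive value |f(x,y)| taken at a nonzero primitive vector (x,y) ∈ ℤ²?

descent: ρ → (6,12,-2)  [lands on river]
river: ρ → (-2,12,6)
closes: descent 1, river 2
min |a| on river = 2

2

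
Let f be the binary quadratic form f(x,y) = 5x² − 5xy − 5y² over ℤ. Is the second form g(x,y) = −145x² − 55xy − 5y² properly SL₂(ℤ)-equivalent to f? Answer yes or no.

D₁ = 125, D₂ = 125
river cycle of f (length 2): (-5, 5, 5), (5, 5, -5)
river cycle of g (length 2): (-5, 5, 5), (5, 5, -5)
cycles coincide ⇒ equivalent

yes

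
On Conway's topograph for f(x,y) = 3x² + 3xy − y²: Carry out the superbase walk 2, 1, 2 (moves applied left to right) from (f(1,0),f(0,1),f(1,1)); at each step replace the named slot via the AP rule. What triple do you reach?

start (3,-1,5) = (f(1,0),f(0,1),f(1,1))
replace slot 2: 2·(3+5) − (-1) = 17 → (3,17,5)
replace slot 1: 2·(17+5) − 3 = 41 → (41,17,5)
replace slot 2: 2·(41+5) − 17 = 75 → (41,75,5)

41,75,5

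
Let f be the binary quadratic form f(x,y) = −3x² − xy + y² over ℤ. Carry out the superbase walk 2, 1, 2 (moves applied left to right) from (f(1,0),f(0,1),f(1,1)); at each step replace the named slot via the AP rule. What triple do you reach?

start (-3,1,-3) = (f(1,0),f(0,1),f(1,1))
replace slot 2: 2·((-3)+(-3)) − 1 = -13 → (-3,-13,-3)
replace slot 1: 2·((-13)+(-3)) − (-3) = -29 → (-29,-13,-3)
replace slot 2: 2·((-29)+(-3)) − (-13) = -51 → (-29,-51,-3)

-29,-51,-3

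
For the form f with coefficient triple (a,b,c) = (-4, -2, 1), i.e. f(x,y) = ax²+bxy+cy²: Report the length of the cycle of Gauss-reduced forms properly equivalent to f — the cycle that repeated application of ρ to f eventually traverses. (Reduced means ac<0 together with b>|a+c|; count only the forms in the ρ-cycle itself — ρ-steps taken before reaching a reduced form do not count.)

D = 20, ⌊√D⌋ = 4
descent: ρ → (1,4,-1)  [lands on river]
river: ρ → (-1,4,1)
ρ-cycle length = 2 (tail of 1 descent step not counted)

2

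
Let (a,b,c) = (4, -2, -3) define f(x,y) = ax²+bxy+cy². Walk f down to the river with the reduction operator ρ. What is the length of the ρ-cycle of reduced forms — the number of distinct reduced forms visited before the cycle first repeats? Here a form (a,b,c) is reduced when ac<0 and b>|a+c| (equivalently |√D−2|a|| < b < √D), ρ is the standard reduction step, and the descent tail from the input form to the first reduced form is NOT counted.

D = 52, ⌊√D⌋ = 7
descent: ρ → (-3,2,4)  [lands on river]
river: ρ → (4,6,-1)
river: ρ → (-1,6,4)
river: ρ → (4,2,-3)
river: ρ → (-3,4,3)
river: ρ → (3,2,-4)
river: ρ → (-4,6,1)
river: ρ → (1,6,-4)
river: ρ → (-4,2,3)
river: ρ → (3,4,-3)
ρ-cycle length = 10 (tail of 1 descent step not counted)

10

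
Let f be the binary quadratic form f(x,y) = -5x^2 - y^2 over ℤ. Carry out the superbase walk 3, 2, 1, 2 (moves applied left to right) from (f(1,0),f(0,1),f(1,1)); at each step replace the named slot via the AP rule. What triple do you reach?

start (-5,-1,-6) = (f(1,0),f(0,1),f(1,1))
replace slot 3: 2·((-5)+(-1)) − (-6) = -6 → (-5,-1,-6)
replace slot 2: 2·((-5)+(-6)) − (-1) = -21 → (-5,-21,-6)
replace slot 1: 2·((-21)+(-6)) − (-5) = -49 → (-49,-21,-6)
replace slot 2: 2·((-49)+(-6)) − (-21) = -89 → (-49,-89,-6)

-49,-89,-6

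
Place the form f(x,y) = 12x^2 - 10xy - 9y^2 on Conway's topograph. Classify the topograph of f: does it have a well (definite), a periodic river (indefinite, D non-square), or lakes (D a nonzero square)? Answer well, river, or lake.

D = b²−4ac = (-10)² − 4·12·(-9) = 532
D > 0 non-square ⇒ indefinite ⇒ periodic river

river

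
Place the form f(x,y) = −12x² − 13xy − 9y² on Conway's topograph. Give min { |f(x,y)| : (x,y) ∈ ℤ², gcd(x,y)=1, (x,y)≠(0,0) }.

translate: b→-11 (≡13 mod 24), so (12,13,9)→(12,-11,8)
flip: (12,-11,8)→(8,11,12)
translate: b→-5 (≡11 mod 16), so (8,11,12)→(8,-5,9)
reduced (well bottom): (8,-5,9) with a≤c, −a<b≤a
well minimum |f| = |-8| = 8 (negative-definite)

8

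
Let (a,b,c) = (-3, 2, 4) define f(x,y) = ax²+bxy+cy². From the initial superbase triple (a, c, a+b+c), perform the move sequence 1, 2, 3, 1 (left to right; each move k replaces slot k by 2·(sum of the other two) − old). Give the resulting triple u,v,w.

start (-3,4,3) = (f(1,0),f(0,1),f(1,1))
replace slot 1: 2·(4+3) − (-3) = 17 → (17,4,3)
replace slot 2: 2·(17+3) − 4 = 36 → (17,36,3)
replace slot 3: 2·(17+36) − 3 = 103 → (17,36,103)
replace slot 1: 2·(36+103) − 17 = 261 → (261,36,103)

261,36,103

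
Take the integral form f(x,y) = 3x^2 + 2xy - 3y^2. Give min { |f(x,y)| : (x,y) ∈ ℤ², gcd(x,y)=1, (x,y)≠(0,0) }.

river: ρ → (-3,4,2)
river: ρ → (2,4,-3)
river: ρ → (-3,2,3)
river: ρ → (3,4,-2)
river: ρ → (-2,4,3)
river: ρ → (3,2,-3)
closes: descent 0, river 6
min |a| on river = 2

2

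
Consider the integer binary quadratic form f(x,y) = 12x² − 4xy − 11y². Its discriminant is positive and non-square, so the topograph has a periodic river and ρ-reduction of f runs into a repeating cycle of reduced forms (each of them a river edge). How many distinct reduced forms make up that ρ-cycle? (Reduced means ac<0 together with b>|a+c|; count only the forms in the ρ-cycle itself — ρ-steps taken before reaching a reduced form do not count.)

D = 544, ⌊√D⌋ = 23
descent: ρ → (-11,4,12)  [lands on river]
river: ρ → (12,20,-3)
river: ρ → (-3,22,5)
river: ρ → (5,18,-11)
ρ-cycle length = 4 (tail of 1 descent step not counted)

4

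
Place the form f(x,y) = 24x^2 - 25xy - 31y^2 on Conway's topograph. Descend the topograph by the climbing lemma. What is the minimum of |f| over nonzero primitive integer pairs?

descent: ρ → (-31,25,24)  [lands on river]
river: ρ → (24,23,-32)
river: ρ → (-32,41,15)
river: ρ → (15,49,-20)
river: ρ → (-20,31,33)
river: ρ → (33,35,-18)
river: ρ → (-18,37,31)
river: ρ → (31,25,-24)
river: ρ → (-24,23,32)
river: ρ → (32,41,-15)
river: ρ → (-15,49,20)
river: ρ → (20,31,-33)
river: ρ → (-33,35,18)
river: ρ → (18,37,-31)
closes: descent 1, river 14
min |a| on river = 15

15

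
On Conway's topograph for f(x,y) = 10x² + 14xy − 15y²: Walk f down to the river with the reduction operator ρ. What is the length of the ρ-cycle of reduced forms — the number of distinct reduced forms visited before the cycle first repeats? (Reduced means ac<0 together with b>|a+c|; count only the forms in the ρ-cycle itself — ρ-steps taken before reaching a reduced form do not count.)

D = 796, ⌊√D⌋ = 28
river: ρ → (-15,16,9)
river: ρ → (9,20,-11)
river: ρ → (-11,24,5)
river: ρ → (5,26,-6)
river: ρ → (-6,22,13)
river: ρ → (13,4,-15)
river: ρ → (-15,26,2)
river: ρ → (2,26,-15)
river: ρ → (-15,4,13)
river: ρ → (13,22,-6)
river: ρ → (-6,26,5)
river: ρ → (5,24,-11)
river: ρ → (-11,20,9)
river: ρ → (9,16,-15)
river: ρ → (-15,14,10)
river: ρ → (10,26,-3)
river: ρ → (-3,28,1)
river: ρ → (1,28,-3)
river: ρ → (-3,26,10)
river: ρ → (10,14,-15)
ρ-cycle length = 20 (tail of 0 descent steps not counted)

20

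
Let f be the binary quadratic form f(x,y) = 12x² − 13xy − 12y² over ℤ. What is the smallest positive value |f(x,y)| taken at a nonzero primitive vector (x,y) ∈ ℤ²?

descent: ρ → (-12,13,12)  [lands on river]
river: ρ → (12,11,-13)
river: ρ → (-13,15,10)
river: ρ → (10,25,-3)
river: ρ → (-3,23,18)
river: ρ → (18,13,-8)
river: ρ → (-8,19,12)
river: ρ → (12,5,-15)
river: ρ → (-15,25,2)
river: ρ → (2,27,-2)
river: ρ → (-2,25,15)
river: ρ → (15,5,-12)
river: ρ → (-12,19,8)
river: ρ → (8,13,-18)
river: ρ → (-18,23,3)
river: ρ → (3,25,-10)
river: ρ → (-10,15,13)
river: ρ → (13,11,-12)
closes: descent 1, river 18
min |a| on river = 2

2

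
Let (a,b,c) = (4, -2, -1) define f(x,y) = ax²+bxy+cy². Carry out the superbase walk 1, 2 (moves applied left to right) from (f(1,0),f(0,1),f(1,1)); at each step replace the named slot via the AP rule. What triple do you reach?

start (4,-1,1) = (f(1,0),f(0,1),f(1,1))
replace slot 1: 2·((-1)+1) − 4 = -4 → (-4,-1,1)
replace slot 2: 2·((-4)+1) − (-1) = -5 → (-4,-5,1)

-4,-5,1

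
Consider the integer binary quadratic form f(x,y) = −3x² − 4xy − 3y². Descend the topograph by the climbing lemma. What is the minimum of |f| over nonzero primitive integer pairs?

translate: b→-2 (≡4 mod 6), so (3,4,3)→(3,-2,2)
flip: (3,-2,2)→(2,2,3)
reduced (well bottom): (2,2,3) with a≤c, −a<b≤a
well minimum |f| = |-2| = 2 (negative-definite)

2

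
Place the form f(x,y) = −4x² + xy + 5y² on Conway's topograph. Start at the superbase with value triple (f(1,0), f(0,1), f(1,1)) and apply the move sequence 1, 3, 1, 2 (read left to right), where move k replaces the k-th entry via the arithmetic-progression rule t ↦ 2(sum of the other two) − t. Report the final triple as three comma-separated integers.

start (-4,5,2) = (f(1,0),f(0,1),f(1,1))
replace slot 1: 2·(5+2) − (-4) = 18 → (18,5,2)
replace slot 3: 2·(18+5) − 2 = 44 → (18,5,44)
replace slot 1: 2·(5+44) − 18 = 80 → (80,5,44)
replace slot 2: 2·(80+44) − 5 = 243 → (80,243,44)

80,243,44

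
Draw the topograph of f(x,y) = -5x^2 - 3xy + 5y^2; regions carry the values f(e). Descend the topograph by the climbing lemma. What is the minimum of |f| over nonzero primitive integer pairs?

descent: ρ → (5,3,-5)  [lands on river]
river: ρ → (-5,7,3)
river: ρ → (3,5,-7)
river: ρ → (-7,9,1)
river: ρ → (1,9,-7)
river: ρ → (-7,5,3)
river: ρ → (3,7,-5)
river: ρ → (-5,3,5)
river: ρ → (5,7,-3)
river: ρ → (-3,5,7)
river: ρ → (7,9,-1)
river: ρ → (-1,9,7)
river: ρ → (7,5,-3)
river: ρ → (-3,7,5)
closes: descent 1, river 14
min |a| on river = 1

1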